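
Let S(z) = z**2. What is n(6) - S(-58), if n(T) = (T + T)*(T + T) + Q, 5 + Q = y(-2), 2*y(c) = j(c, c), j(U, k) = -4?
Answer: -3227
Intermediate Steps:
y(c) = -2 (y(c) = (1/2)*(-4) = -2)
Q = -7 (Q = -5 - 2 = -7)
n(T) = -7 + 4*T**2 (n(T) = (T + T)*(T + T) - 7 = (2*T)*(2*T) - 7 = 4*T**2 - 7 = -7 + 4*T**2)
n(6) - S(-58) = (-7 + 4*6**2) - 1*(-58)**2 = (-7 + 4*36) - 1*3364 = (-7 + 144) - 3364 = 137 - 3364 = -3227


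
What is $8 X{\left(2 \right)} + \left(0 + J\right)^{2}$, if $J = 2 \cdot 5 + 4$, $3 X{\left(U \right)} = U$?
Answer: $\frac{604}{3} \approx 201.33$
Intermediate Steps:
$X{\left(U \right)} = \frac{U}{3}$
$J = 14$ ($J = 10 + 4 = 14$)
$8 X{\left(2 \right)} + \left(0 + J\right)^{2} = 8 \cdot \frac{1}{3} \cdot 2 + \left(0 + 14\right)^{2} = 8 \cdot \frac{2}{3} + 14^{2} = \frac{16}{3} + 196 = \frac{604}{3}$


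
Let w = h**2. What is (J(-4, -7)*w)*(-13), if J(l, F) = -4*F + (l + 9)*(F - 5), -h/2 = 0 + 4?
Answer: 26624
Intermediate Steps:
h = -8 (h = -2*(0 + 4) = -2*4 = -8)
J(l, F) = -4*F + (-5 + F)*(9 + l) (J(l, F) = -4*F + (9 + l)*(-5 + F) = -4*F + (-5 + F)*(9 + l))
w = 64 (w = (-8)**2 = 64)
(J(-4, -7)*w)*(-13) = ((-45 - 5*(-4) + 5*(-7) - 7*(-4))*64)*(-13) = ((-45 + 20 - 35 + 28)*64)*(-13) = -32*64*(-13) = -2048*(-13) = 26624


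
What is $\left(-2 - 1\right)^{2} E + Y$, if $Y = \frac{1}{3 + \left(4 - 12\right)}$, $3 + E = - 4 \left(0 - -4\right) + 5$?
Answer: $- \frac{631}{5} \approx -126.2$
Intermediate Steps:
$E = -14$ ($E = -3 + \left(- 4 \left(0 - -4\right) + 5\right) = -3 + \left(- 4 \left(0 + 4\right) + 5\right) = -3 + \left(\left(-4\right) 4 + 5\right) = -3 + \left(-16 + 5\right) = -3 - 11 = -14$)
$Y = - \frac{1}{5}$ ($Y = \frac{1}{3 + \left(4 - 12\right)} = \frac{1}{3 - 8} = \frac{1}{-5} = - \frac{1}{5} \approx -0.2$)
$\left(-2 - 1\right)^{2} E + Y = \left(-2 - 1\right)^{2} \left(-14\right) - \frac{1}{5} = \left(-3\right)^{2} \left(-14\right) - \frac{1}{5} = 9 \left(-14\right) - \frac{1}{5} = -126 - \frac{1}{5} = - \frac{631}{5}$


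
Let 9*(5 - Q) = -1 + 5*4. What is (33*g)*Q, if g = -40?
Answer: -11440/3 ≈ -3813.3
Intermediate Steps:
Q = 26/9 (Q = 5 - (-1 + 5*4)/9 = 5 - (-1 + 20)/9 = 5 - ⅑*19 = 5 - 19/9 = 26/9 ≈ 2.8889)
(33*g)*Q = (33*(-40))*(26/9) = -1320*26/9 = -11440/3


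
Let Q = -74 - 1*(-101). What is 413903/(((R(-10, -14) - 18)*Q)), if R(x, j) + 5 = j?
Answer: -413903/999 ≈ -414.32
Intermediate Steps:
Q = 27 (Q = -74 + 101 = 27)
R(x, j) = -5 + j
413903/(((R(-10, -14) - 18)*Q)) = 413903/((((-5 - 14) - 18)*27)) = 413903/(((-19 - 18)*27)) = 413903/((-37*27)) = 413903/(-999) = 413903*(-1/999) = -413903/999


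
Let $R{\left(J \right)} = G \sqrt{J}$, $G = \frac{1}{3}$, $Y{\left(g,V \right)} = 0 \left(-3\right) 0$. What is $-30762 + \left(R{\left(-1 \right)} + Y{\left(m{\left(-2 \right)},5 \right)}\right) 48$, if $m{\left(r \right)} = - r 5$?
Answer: $-30762 + 16 i \approx -30762.0 + 16.0 i$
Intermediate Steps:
$m{\left(r \right)} = - 5 r$
$Y{\left(g,V \right)} = 0$ ($Y{\left(g,V \right)} = 0 \cdot 0 = 0$)
$G = \frac{1}{3} \approx 0.33333$
$R{\left(J \right)} = \frac{\sqrt{J}}{3}$
$-30762 + \left(R{\left(-1 \right)} + Y{\left(m{\left(-2 \right)},5 \right)}\right) 48 = -30762 + \left(\frac{\sqrt{-1}}{3} + 0\right) 48 = -30762 + \left(\frac{i}{3} + 0\right) 48 = -30762 + \frac{i}{3} \cdot 48 = -30762 + 16 i$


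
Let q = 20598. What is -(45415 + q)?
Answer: -66013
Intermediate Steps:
-(45415 + q) = -(45415 + 20598) = -1*66013 = -66013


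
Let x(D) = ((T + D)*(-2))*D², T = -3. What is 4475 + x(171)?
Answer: -9820501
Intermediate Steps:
x(D) = D²*(6 - 2*D) (x(D) = ((-3 + D)*(-2))*D² = (6 - 2*D)*D² = D²*(6 - 2*D))
4475 + x(171) = 4475 + 2*171²*(3 - 1*171) = 4475 + 2*29241*(3 - 171) = 4475 + 2*29241*(-168) = 4475 - 9824976 = -9820501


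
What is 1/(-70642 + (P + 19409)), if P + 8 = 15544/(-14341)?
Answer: -14341/734862725 ≈ -1.9515e-5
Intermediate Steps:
P = -130272/14341 (P = -8 + 15544/(-14341) = -8 + 15544*(-1/14341) = -8 - 15544/14341 = -130272/14341 ≈ -9.0839)
1/(-70642 + (P + 19409)) = 1/(-70642 + (-130272/14341 + 19409)) = 1/(-70642 + 278214197/14341) = 1/(-734862725/14341) = -14341/734862725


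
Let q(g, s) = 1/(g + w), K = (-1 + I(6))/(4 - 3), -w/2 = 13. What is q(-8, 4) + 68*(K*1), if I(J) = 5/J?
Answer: -1159/102 ≈ -11.363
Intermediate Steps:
w = -26 (w = -2*13 = -26)
K = -⅙ (K = (-1 + 5/6)/(4 - 3) = (-1 + 5*(⅙))/1 = (-1 + ⅚)*1 = -⅙*1 = -⅙ ≈ -0.16667)
q(g, s) = 1/(-26 + g) (q(g, s) = 1/(g - 26) = 1/(-26 + g))
q(-8, 4) + 68*(K*1) = 1/(-26 - 8) + 68*(-⅙*1) = 1/(-34) + 68*(-⅙) = -1/34 - 34/3 = -1159/102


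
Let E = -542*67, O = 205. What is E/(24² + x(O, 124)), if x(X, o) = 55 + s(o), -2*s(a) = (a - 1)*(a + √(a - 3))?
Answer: 1084/229 ≈ 4.7336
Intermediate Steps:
s(a) = -(-1 + a)*(a + √(-3 + a))/2 (s(a) = -(a - 1)*(a + √(a - 3))/2 = -(-1 + a)*(a + √(-3 + a))/2)
x(X, o) = 55 + o/2 + √(-3 + o)/2 - o²/2 - o*√(-3 + o)/2 (x(X, o) = 55 + (o/2 + √(-3 + o)/2 - o²/2 - o*√(-3 + o)/2) = 55 + o/2 + √(-3 + o)/2 - o²/2 - o*√(-3 + o)/2)
E = -36314
E/(24² + x(O, 124)) = -36314/(24² + (55 + (½)*124 + √(-3 + 124)/2 - ½*124² - ½*124*√(-3 + 124))) = -36314/(576 + (55 + 62 + √121/2 - ½*15376 - ½*124*√121)) = -36314/(576 + (55 + 62 + (½)*11 - 7688 - ½*124*11)) = -36314/(576 + (55 + 62 + 11/2 - 7688 - 682)) = -36314/(576 - 16495/2) = -36314/(-15343/2) = -36314*(-2/15343) = 1084/229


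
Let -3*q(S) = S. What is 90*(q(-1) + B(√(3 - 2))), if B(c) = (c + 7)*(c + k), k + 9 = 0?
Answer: -5730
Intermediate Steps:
k = -9 (k = -9 + 0 = -9)
B(c) = (-9 + c)*(7 + c) (B(c) = (c + 7)*(c - 9) = (7 + c)*(-9 + c) = (-9 + c)*(7 + c))
q(S) = -S/3
90*(q(-1) + B(√(3 - 2))) = 90*(-⅓*(-1) + (-63 + (√(3 - 2))² - 2*√(3 - 2))) = 90*(⅓ + (-63 + (√1)² - 2*√1)) = 90*(⅓ + (-63 + 1² - 2*1)) = 90*(⅓ + (-63 + 1 - 2)) = 90*(⅓ - 64) = 90*(-191/3) = -5730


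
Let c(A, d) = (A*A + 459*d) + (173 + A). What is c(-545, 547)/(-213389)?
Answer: -547726/213389 ≈ -2.5668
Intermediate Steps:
c(A, d) = 173 + A + A² + 459*d (c(A, d) = (A² + 459*d) + (173 + A) = 173 + A + A² + 459*d)
c(-545, 547)/(-213389) = (173 - 545 + (-545)² + 459*547)/(-213389) = (173 - 545 + 297025 + 251073)*(-1/213389) = 547726*(-1/213389) = -547726/213389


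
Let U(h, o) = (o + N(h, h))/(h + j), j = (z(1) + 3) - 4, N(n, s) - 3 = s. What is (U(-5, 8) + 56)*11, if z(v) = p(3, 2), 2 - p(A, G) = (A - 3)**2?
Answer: 1199/2 ≈ 599.50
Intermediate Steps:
N(n, s) = 3 + s
p(A, G) = 2 - (-3 + A)**2 (p(A, G) = 2 - (A - 3)**2 = 2 - (-3 + A)**2)
z(v) = 2 (z(v) = 2 - (-3 + 3)**2 = 2 - 1*0**2 = 2 - 1*0 = 2 + 0 = 2)
j = 1 (j = (2 + 3) - 4 = 5 - 4 = 1)
U(h, o) = (3 + h + o)/(1 + h) (U(h, o) = (o + (3 + h))/(h + 1) = (3 + h + o)/(1 + h))
(U(-5, 8) + 56)*11 = ((3 - 5 + 8)/(1 - 5) + 56)*11 = (6/(-4) + 56)*11 = (-1/4*6 + 56)*11 = (-3/2 + 56)*11 = (109/2)*11 = 1199/2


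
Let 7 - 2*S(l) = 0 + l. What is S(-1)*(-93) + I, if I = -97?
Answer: -469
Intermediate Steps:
S(l) = 7/2 - l/2 (S(l) = 7/2 - (0 + l)/2 = 7/2 - l/2)
S(-1)*(-93) + I = (7/2 - ½*(-1))*(-93) - 97 = (7/2 + ½)*(-93) - 97 = 4*(-93) - 97 = -372 - 97 = -469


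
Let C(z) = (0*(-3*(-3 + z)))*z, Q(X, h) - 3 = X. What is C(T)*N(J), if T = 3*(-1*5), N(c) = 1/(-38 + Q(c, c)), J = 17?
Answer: 0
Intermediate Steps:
Q(X, h) = 3 + X
N(c) = 1/(-35 + c) (N(c) = 1/(-38 + (3 + c)) = 1/(-35 + c))
T = -15 (T = 3*(-5) = -15)
C(z) = 0 (C(z) = (0*(9 - 3*z))*z = 0*z = 0)
C(T)*N(J) = 0/(-35 + 17) = 0/(-18) = 0*(-1/18) = 0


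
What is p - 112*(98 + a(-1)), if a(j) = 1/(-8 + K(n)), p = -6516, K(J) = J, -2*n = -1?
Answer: -262156/15 ≈ -17477.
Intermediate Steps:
n = ½ (n = -½*(-1) = ½ ≈ 0.50000)
a(j) = -2/15 (a(j) = 1/(-8 + ½) = 1/(-15/2) = -2/15)
p - 112*(98 + a(-1)) = -6516 - 112*(98 - 2/15) = -6516 - 112*1468/15 = -6516 - 164416/15 = -262156/15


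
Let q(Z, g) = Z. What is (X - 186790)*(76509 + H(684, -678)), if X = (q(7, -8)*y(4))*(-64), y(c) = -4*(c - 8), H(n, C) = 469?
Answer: -14930498924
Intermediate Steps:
y(c) = 32 - 4*c (y(c) = -4*(-8 + c) = 32 - 4*c)
X = -7168 (X = (7*(32 - 4*4))*(-64) = (7*(32 - 16))*(-64) = (7*16)*(-64) = 112*(-64) = -7168)
(X - 186790)*(76509 + H(684, -678)) = (-7168 - 186790)*(76509 + 469) = -193958*76978 = -14930498924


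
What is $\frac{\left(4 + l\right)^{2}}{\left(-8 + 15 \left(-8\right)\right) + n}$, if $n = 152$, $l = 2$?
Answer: $\frac{3}{2} \approx 1.5$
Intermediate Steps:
$\frac{\left(4 + l\right)^{2}}{\left(-8 + 15 \left(-8\right)\right) + n} = \frac{\left(4 + 2\right)^{2}}{\left(-8 + 15 \left(-8\right)\right) + 152} = \frac{6^{2}}{\left(-8 - 120\right) + 152} = \frac{36}{-128 + 152} = \frac{36}{24} = 36 \cdot \frac{1}{24} = \frac{3}{2}$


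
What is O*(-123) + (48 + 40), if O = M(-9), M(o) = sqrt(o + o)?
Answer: 88 - 369*I*sqrt(2) ≈ 88.0 - 521.84*I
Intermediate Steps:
M(o) = sqrt(2)*sqrt(o) (M(o) = sqrt(2*o) = sqrt(2)*sqrt(o))
O = 3*I*sqrt(2) (O = sqrt(2)*sqrt(-9) = sqrt(2)*(3*I) = 3*I*sqrt(2) ≈ 4.2426*I)
O*(-123) + (48 + 40) = (3*I*sqrt(2))*(-123) + (48 + 40) = -369*I*sqrt(2) + 88 = 88 - 369*I*sqrt(2)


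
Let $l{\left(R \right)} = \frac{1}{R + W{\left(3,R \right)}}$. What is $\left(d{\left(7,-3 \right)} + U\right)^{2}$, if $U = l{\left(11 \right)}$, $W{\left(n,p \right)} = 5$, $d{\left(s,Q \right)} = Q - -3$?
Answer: $\frac{1}{256} \approx 0.0039063$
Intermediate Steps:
$d{\left(s,Q \right)} = 3 + Q$ ($d{\left(s,Q \right)} = Q + 3 = 3 + Q$)
$l{\left(R \right)} = \frac{1}{5 + R}$ ($l{\left(R \right)} = \frac{1}{R + 5} = \frac{1}{5 + R}$)
$U = \frac{1}{16}$ ($U = \frac{1}{5 + 11} = \frac{1}{16} \approx 0.0625$)
$\left(d{\left(7,-3 \right)} + U\right)^{2} = \left(\left(3 - 3\right) + \frac{1}{16}\right)^{2} = \left(0 + \frac{1}{16}\right)^{2} = \left(\frac{1}{16}\right)^{2} = \frac{1}{256}$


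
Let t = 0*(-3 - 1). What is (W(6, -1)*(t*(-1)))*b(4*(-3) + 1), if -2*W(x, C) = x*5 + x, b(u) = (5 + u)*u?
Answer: 0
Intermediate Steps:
b(u) = u*(5 + u)
t = 0 (t = 0*(-4) = 0)
W(x, C) = -3*x (W(x, C) = -(x*5 + x)/2 = -(5*x + x)/2 = -3*x)
(W(6, -1)*(t*(-1)))*b(4*(-3) + 1) = ((-3*6)*(0*(-1)))*((4*(-3) + 1)*(5 + (4*(-3) + 1))) = (-18*0)*((-12 + 1)*(5 + (-12 + 1))) = 0*(-11*(5 - 11)) = 0*(-11*(-6)) = 0*66 = 0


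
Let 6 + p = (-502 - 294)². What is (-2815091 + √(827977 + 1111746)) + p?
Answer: -2181481 + √1939723 ≈ -2.1801e+6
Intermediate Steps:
p = 633610 (p = -6 + (-502 - 294)² = -6 + (-796)² = -6 + 633616 = 633610)
(-2815091 + √(827977 + 1111746)) + p = (-2815091 + √(827977 + 1111746)) + 633610 = (-2815091 + √1939723) + 633610 = -2181481 + √1939723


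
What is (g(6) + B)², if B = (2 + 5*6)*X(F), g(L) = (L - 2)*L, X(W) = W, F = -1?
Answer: 64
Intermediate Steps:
g(L) = L*(-2 + L) (g(L) = (-2 + L)*L = L*(-2 + L))
B = -32 (B = (2 + 5*6)*(-1) = (2 + 30)*(-1) = 32*(-1) = -32)
(g(6) + B)² = (6*(-2 + 6) - 32)² = (6*4 - 32)² = (24 - 32)² = (-8)² = 64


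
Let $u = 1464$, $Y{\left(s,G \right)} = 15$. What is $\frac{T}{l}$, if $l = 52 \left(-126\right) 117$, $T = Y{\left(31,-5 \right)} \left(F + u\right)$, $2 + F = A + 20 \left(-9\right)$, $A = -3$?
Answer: $- \frac{6395}{255528} \approx -0.025027$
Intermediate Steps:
$F = -185$ ($F = -2 + \left(-3 + 20 \left(-9\right)\right) = -2 - 183 = -185$)
$T = 19185$ ($T = 15 \left(-185 + 1464\right) = 15 \cdot 1279 = 19185$)
$l = -766584$ ($l = \left(-6552\right) 117 = -766584$)
$\frac{T}{l} = \frac{19185}{-766584} = 19185 \left(- \frac{1}{766584}\right) = - \frac{6395}{255528}$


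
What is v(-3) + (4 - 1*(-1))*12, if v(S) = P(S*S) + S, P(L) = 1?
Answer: 58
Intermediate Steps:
v(S) = 1 + S
v(-3) + (4 - 1*(-1))*12 = (1 - 3) + (4 - 1*(-1))*12 = -2 + (4 + 1)*12 = -2 + 5*12 = -2 + 60 = 58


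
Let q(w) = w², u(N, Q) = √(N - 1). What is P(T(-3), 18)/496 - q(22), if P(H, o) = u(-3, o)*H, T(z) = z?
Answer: -484 - 3*I/248 ≈ -484.0 - 0.012097*I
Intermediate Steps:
u(N, Q) = √(-1 + N)
P(H, o) = 2*I*H (P(H, o) = √(-1 - 3)*H = √(-4)*H = (2*I)*H = 2*I*H)
P(T(-3), 18)/496 - q(22) = (2*I*(-3))/496 - 1*22² = -6*I*(1/496) - 1*484 = -3*I/248 - 484 = -484 - 3*I/248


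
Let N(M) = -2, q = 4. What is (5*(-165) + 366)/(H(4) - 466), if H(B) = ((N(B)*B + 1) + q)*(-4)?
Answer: 459/454 ≈ 1.0110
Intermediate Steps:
H(B) = -20 + 8*B (H(B) = ((-2*B + 1) + 4)*(-4) = ((1 - 2*B) + 4)*(-4) = (5 - 2*B)*(-4) = -20 + 8*B)
(5*(-165) + 366)/(H(4) - 466) = (5*(-165) + 366)/((-20 + 8*4) - 466) = (-825 + 366)/((-20 + 32) - 466) = -459/(12 - 466) = -459/(-454) = -459*(-1/454) = 459/454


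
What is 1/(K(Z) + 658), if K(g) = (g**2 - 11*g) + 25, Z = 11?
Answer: 1/683 ≈ 0.0014641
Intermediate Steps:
K(g) = 25 + g**2 - 11*g
1/(K(Z) + 658) = 1/((25 + 11**2 - 11*11) + 658) = 1/((25 + 121 - 121) + 658) = 1/(25 + 658) = 1/683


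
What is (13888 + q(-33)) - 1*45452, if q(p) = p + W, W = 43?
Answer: -31554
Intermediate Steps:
q(p) = 43 + p (q(p) = p + 43 = 43 + p)
(13888 + q(-33)) - 1*45452 = (13888 + (43 - 33)) - 1*45452 = (13888 + 10) - 45452 = 13898 - 45452 = -31554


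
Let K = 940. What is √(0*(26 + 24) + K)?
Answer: 2*√235 ≈ 30.659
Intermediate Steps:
√(0*(26 + 24) + K) = √(0*(26 + 24) + 940) = √(0*50 + 940) = √(0 + 940) = √940 = 2*√235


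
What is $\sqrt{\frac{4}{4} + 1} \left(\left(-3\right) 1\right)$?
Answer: $- 3 \sqrt{2} \approx -4.2426$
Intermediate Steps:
$\sqrt{\frac{4}{4} + 1} \left(\left(-3\right) 1\right) = \sqrt{4 \cdot \frac{1}{4} + 1} \left(-3\right) = \sqrt{1 + 1} \left(-3\right) = \sqrt{2} \left(-3\right) = - 3 \sqrt{2}$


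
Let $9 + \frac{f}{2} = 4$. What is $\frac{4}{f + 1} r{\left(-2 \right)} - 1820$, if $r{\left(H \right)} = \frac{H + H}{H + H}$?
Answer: $- \frac{16384}{9} \approx -1820.4$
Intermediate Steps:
$f = -10$ ($f = -18 + 2 \cdot 4 = -18 + 8 = -10$)
$r{\left(H \right)} = 1$ ($r{\left(H \right)} = \frac{2 H}{2 H} = 2 H \frac{1}{2 H} = 1$)
$\frac{4}{f + 1} r{\left(-2 \right)} - 1820 = \frac{4}{-10 + 1} \cdot 1 - 1820 = \frac{4}{-9} \cdot 1 - 1820 = 4 \left(- \frac{1}{9}\right) 1 - 1820 = \left(- \frac{4}{9}\right) 1 - 1820 = - \frac{4}{9} - 1820 = - \frac{16384}{9}$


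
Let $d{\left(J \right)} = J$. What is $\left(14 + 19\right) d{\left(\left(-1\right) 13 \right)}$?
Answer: $-429$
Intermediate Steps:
$\left(14 + 19\right) d{\left(\left(-1\right) 13 \right)} = \left(14 + 19\right) \left(\left(-1\right) 13\right) = 33 \left(-13\right) = -429$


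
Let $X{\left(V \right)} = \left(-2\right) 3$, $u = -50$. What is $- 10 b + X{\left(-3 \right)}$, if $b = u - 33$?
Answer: $824$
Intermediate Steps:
$X{\left(V \right)} = -6$
$b = -83$ ($b = -50 - 33 = -83$)
$- 10 b + X{\left(-3 \right)} = \left(-10\right) \left(-83\right) - 6 = 830 - 6 = 824$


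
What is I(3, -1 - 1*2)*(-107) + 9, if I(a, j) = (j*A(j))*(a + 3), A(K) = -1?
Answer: -1917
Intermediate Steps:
I(a, j) = -j*(3 + a) (I(a, j) = (j*(-1))*(a + 3) = (-j)*(3 + a) = -j*(3 + a))
I(3, -1 - 1*2)*(-107) + 9 = -(-1 - 1*2)*(3 + 3)*(-107) + 9 = -1*(-1 - 2)*6*(-107) + 9 = -1*(-3)*6*(-107) + 9 = 18*(-107) + 9 = -1926 + 9 = -1917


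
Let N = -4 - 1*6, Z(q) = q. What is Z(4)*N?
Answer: -40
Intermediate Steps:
N = -10 (N = -4 - 6 = -10)
Z(4)*N = 4*(-10) = -40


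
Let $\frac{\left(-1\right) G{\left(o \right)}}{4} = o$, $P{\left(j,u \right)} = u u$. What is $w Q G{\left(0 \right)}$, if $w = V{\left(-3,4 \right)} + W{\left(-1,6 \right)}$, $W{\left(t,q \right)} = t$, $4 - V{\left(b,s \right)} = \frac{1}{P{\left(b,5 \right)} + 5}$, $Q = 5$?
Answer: $0$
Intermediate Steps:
$P{\left(j,u \right)} = u^{2}$
$V{\left(b,s \right)} = \frac{119}{30}$ ($V{\left(b,s \right)} = 4 - \frac{1}{5^{2} + 5} = 4 - \frac{1}{25 + 5} = 4 - \frac{1}{30} = \frac{119}{30}$)
$w = \frac{89}{30}$ ($w = \frac{119}{30} - 1 = \frac{89}{30} \approx 2.9667$)
$G{\left(o \right)} = - 4 o$
$w Q G{\left(0 \right)} = \frac{89}{30} \cdot 5 \left(\left(-4\right) 0\right) = \frac{89}{6} \cdot 0 = 0$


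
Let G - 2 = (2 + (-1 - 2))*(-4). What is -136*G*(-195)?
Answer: 159120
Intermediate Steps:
G = 6 (G = 2 + (2 + (-1 - 2))*(-4) = 2 + (2 - 3)*(-4) = 2 - 1*(-4) = 2 + 4 = 6)
-136*G*(-195) = -136*6*(-195) = -816*(-195) = 159120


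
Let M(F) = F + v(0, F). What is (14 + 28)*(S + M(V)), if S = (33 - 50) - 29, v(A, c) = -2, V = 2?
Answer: -1932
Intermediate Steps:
M(F) = -2 + F (M(F) = F - 2 = -2 + F)
S = -46 (S = -17 - 29 = -46)
(14 + 28)*(S + M(V)) = (14 + 28)*(-46 + (-2 + 2)) = 42*(-46 + 0) = 42*(-46) = -1932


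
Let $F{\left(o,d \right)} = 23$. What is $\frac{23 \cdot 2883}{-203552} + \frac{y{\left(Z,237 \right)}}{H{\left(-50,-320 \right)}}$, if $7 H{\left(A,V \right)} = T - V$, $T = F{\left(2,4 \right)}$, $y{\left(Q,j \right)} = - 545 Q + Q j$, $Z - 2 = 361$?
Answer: $- \frac{3251596707}{1424864} \approx -2282.0$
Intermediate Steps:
$Z = 363$ ($Z = 2 + 361 = 363$)
$T = 23$
$H{\left(A,V \right)} = \frac{23}{7} - \frac{V}{7}$ ($H{\left(A,V \right)} = \frac{23 - V}{7} = \frac{23}{7} - \frac{V}{7}$)
$\frac{23 \cdot 2883}{-203552} + \frac{y{\left(Z,237 \right)}}{H{\left(-50,-320 \right)}} = \frac{23 \cdot 2883}{-203552} + \frac{363 \left(-545 + 237\right)}{\frac{23}{7} - - \frac{320}{7}} = 66309 \left(- \frac{1}{203552}\right) + \frac{363 \left(-308\right)}{\frac{23}{7} + \frac{320}{7}} = - \frac{66309}{203552} - \frac{111804}{49} = - \frac{66309}{203552} - \frac{15972}{7} = - \frac{3251596707}{1424864}$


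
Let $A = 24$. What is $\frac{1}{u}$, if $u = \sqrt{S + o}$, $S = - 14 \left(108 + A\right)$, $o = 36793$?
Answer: $\frac{\sqrt{34945}}{34945} \approx 0.0053494$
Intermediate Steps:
$S = -1848$ ($S = - 14 \left(108 + 24\right) = \left(-14\right) 132 = -1848$)
$u = \sqrt{34945}$ ($u = \sqrt{-1848 + 36793} = \sqrt{34945} \approx 186.94$)
$\frac{1}{u} = \frac{1}{\sqrt{34945}} = \frac{\sqrt{34945}}{34945}$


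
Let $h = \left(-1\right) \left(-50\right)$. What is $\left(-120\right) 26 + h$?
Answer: $-3070$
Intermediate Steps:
$h = 50$
$\left(-120\right) 26 + h = \left(-120\right) 26 + 50 = -3120 + 50 = -3070$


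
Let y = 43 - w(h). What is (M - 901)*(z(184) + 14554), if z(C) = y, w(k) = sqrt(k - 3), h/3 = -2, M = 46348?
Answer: 663389859 - 136341*I ≈ 6.6339e+8 - 1.3634e+5*I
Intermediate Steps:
h = -6 (h = 3*(-2) = -6)
w(k) = sqrt(-3 + k)
y = 43 - 3*I (y = 43 - sqrt(-3 - 6) = 43 - sqrt(-9) = 43 - 3*I ≈ 43.0 - 3.0*I)
z(C) = 43 - 3*I
(M - 901)*(z(184) + 14554) = (46348 - 901)*((43 - 3*I) + 14554) = 45447*(14597 - 3*I) = 663389859 - 136341*I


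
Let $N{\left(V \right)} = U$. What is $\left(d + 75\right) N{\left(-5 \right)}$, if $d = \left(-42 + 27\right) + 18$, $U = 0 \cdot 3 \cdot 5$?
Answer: $0$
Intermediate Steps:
$U = 0$ ($U = 0 \cdot 5 = 0$)
$N{\left(V \right)} = 0$
$d = 3$ ($d = -15 + 18 = 3$)
$\left(d + 75\right) N{\left(-5 \right)} = \left(3 + 75\right) 0 = 78 \cdot 0 = 0$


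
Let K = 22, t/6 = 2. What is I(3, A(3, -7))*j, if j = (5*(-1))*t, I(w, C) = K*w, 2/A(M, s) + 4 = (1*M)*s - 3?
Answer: -3960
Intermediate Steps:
t = 12 (t = 6*2 = 12)
A(M, s) = 2/(-7 + M*s) (A(M, s) = 2/(-4 + ((1*M)*s - 3)) = 2/(-4 + (M*s - 3)) = 2/(-4 + (-3 + M*s)) = 2/(-7 + M*s))
I(w, C) = 22*w
j = -60 (j = (5*(-1))*12 = -5*12 = -60)
I(3, A(3, -7))*j = (22*3)*(-60) = 66*(-60) = -3960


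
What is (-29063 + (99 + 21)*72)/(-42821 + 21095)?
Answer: 20423/21726 ≈ 0.94003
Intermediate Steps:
(-29063 + (99 + 21)*72)/(-42821 + 21095) = (-29063 + 120*72)/(-21726) = (-29063 + 8640)*(-1/21726) = -20423*(-1/21726) = 20423/21726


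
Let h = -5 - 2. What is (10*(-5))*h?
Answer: 350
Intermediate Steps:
h = -7
(10*(-5))*h = (10*(-5))*(-7) = -50*(-7) = 350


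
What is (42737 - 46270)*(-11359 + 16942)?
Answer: -19724739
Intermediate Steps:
(42737 - 46270)*(-11359 + 16942) = -3533*5583 = -19724739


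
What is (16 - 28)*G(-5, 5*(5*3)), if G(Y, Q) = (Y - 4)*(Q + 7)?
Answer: 8856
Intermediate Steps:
G(Y, Q) = (-4 + Y)*(7 + Q)
(16 - 28)*G(-5, 5*(5*3)) = (16 - 28)*(-28 - 20*5*3 + 7*(-5) + (5*(5*3))*(-5)) = -12*(-28 - 20*15 - 35 + (5*15)*(-5)) = -12*(-28 - 4*75 - 35 + 75*(-5)) = -12*(-28 - 300 - 35 - 375) = -12*(-738) = 8856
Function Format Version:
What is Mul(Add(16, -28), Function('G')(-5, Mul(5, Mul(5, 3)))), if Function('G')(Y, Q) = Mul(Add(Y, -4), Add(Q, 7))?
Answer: 8856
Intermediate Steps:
Function('G')(Y, Q) = Mul(Add(-4, Y), Add(7, Q))
Mul(Add(16, -28), Function('G')(-5, Mul(5, Mul(5, 3)))) = Mul(Add(16, -28), Add(-28, Mul(-4, Mul(5, Mul(5, 3))), Mul(7, -5), Mul(Mul(5, Mul(5, 3)), -5))) = Mul(-12, Add(-28, Mul(-4, Mul(5, 15)), -35, Mul(Mul(5, 15), -5))) = Mul(-12, Add(-28, Mul(-4, 75), -35, Mul(75, -5))) = Mul(-12, Add(-28, -300, -35, -375)) = Mul(-12, -738) = 8856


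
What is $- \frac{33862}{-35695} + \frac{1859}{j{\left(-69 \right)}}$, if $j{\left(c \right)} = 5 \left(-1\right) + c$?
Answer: $- \frac{63851217}{2641430} \approx -24.173$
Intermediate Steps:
$j{\left(c \right)} = -5 + c$
$- \frac{33862}{-35695} + \frac{1859}{j{\left(-69 \right)}} = - \frac{33862}{-35695} + \frac{1859}{-5 - 69} = \left(-33862\right) \left(- \frac{1}{35695}\right) + \frac{1859}{-74} = \frac{33862}{35695} + 1859 \left(- \frac{1}{74}\right) = \frac{33862}{35695} - \frac{1859}{74} = - \frac{63851217}{2641430}$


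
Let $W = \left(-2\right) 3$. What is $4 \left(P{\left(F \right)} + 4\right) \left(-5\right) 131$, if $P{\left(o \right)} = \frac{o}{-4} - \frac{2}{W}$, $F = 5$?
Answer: $- \frac{24235}{3} \approx -8078.3$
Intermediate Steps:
$W = -6$
$P{\left(o \right)} = \frac{1}{3} - \frac{o}{4}$ ($P{\left(o \right)} = \frac{o}{-4} - \frac{2}{-6} = o \left(- \frac{1}{4}\right) - - \frac{1}{3} = - \frac{o}{4} + \frac{1}{3} = \frac{1}{3} - \frac{o}{4}$)
$4 \left(P{\left(F \right)} + 4\right) \left(-5\right) 131 = 4 \left(\left(\frac{1}{3} - \frac{5}{4}\right) + 4\right) \left(-5\right) 131 = 4 \left(- \frac{11}{12} + 4\right) \left(-5\right) 131 = 4 \cdot \frac{37}{12} \left(-5\right) 131 = \frac{37}{3} \left(-5\right) 131 = \left(- \frac{185}{3}\right) 131 = - \frac{24235}{3}$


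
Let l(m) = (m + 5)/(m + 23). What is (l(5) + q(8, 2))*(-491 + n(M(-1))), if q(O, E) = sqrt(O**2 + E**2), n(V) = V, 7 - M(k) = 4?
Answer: -1220/7 - 976*sqrt(17) ≈ -4198.4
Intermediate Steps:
M(k) = 3 (M(k) = 7 - 1*4 = 7 - 4 = 3)
l(m) = (5 + m)/(23 + m)
q(O, E) = sqrt(E**2 + O**2)
(l(5) + q(8, 2))*(-491 + n(M(-1))) = ((5 + 5)/(23 + 5) + sqrt(2**2 + 8**2))*(-491 + 3) = (10/28 + sqrt(4 + 64))*(-488) = ((1/28)*10 + sqrt(68))*(-488) = (5/14 + 2*sqrt(17))*(-488) = -1220/7 - 976*sqrt(17)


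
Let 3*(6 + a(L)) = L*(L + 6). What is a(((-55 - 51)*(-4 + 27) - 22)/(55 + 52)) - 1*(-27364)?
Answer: 314712502/11449 ≈ 27488.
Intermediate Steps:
a(L) = -6 + L*(6 + L)/3 (a(L) = -6 + (L*(L + 6))/3 = -6 + (L*(6 + L))/3 = -6 + L*(6 + L)/3)
a(((-55 - 51)*(-4 + 27) - 22)/(55 + 52)) - 1*(-27364) = (-6 + 2*(((-55 - 51)*(-4 + 27) - 22)/(55 + 52)) + (((-55 - 51)*(-4 + 27) - 22)/(55 + 52))²/3) - 1*(-27364) = (-6 + 2*((-106*23 - 22)/107) + ((-106*23 - 22)/107)²/3) + 27364 = (-6 + 2*((-2438 - 22)*(1/107)) + ((-2438 - 22)*(1/107))²/3) + 27364 = (-6 + 2*(-2460*1/107) + (-2460*1/107)²/3) + 27364 = (-6 + 2*(-2460/107) + (-2460/107)²/3) + 27364 = (-6 - 4920/107 + (⅓)*(6051600/11449)) + 27364 = (-6 - 4920/107 + 2017200/11449) + 27364 = 1422066/11449 + 27364 = 314712502/11449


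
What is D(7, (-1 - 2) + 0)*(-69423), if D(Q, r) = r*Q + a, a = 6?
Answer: 1041345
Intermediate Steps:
D(Q, r) = 6 + Q*r (D(Q, r) = r*Q + 6 = Q*r + 6 = 6 + Q*r)
D(7, (-1 - 2) + 0)*(-69423) = (6 + 7*((-1 - 2) + 0))*(-69423) = (6 + 7*(-3 + 0))*(-69423) = (6 + 7*(-3))*(-69423) = (6 - 21)*(-69423) = -15*(-69423) = 1041345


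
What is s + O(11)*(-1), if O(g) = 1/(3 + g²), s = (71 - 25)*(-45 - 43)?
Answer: -501953/124 ≈ -4048.0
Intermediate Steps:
s = -4048 (s = 46*(-88) = -4048)
s + O(11)*(-1) = -4048 - 1/(3 + 11²) = -4048 - 1/(3 + 121) = -4048 - 1/124 = -501953/124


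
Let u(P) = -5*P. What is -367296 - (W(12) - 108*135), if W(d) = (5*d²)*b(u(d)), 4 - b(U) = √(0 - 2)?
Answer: -355596 + 720*I*√2 ≈ -3.556e+5 + 1018.2*I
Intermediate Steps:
b(U) = 4 - I*√2 (b(U) = 4 - √(0 - 2) = 4 - √(-2) = 4 - I*√2)
W(d) = 5*d²*(4 - I*√2) (W(d) = (5*d²)*(4 - I*√2) = 5*d²*(4 - I*√2))
-367296 - (W(12) - 108*135) = -367296 - (5*12²*(4 - I*√2) - 108*135) = -367296 - (5*144*(4 - I*√2) - 14580) = -367296 - ((2880 - 720*I*√2) - 14580) = -367296 - (-11700 - 720*I*√2) = -367296 + (11700 + 720*I*√2) = -355596 + 720*I*√2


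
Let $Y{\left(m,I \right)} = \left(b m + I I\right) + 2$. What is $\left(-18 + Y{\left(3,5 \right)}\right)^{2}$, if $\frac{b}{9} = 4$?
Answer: $13689$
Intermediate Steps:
$b = 36$ ($b = 9 \cdot 4 = 36$)
$Y{\left(m,I \right)} = 2 + I^{2} + 36 m$ ($Y{\left(m,I \right)} = \left(36 m + I I\right) + 2 = \left(36 m + I^{2}\right) + 2 = \left(I^{2} + 36 m\right) + 2 = 2 + I^{2} + 36 m$)
$\left(-18 + Y{\left(3,5 \right)}\right)^{2} = \left(-18 + \left(2 + 5^{2} + 36 \cdot 3\right)\right)^{2} = \left(-18 + \left(2 + 25 + 108\right)\right)^{2} = \left(-18 + 135\right)^{2} = 117^{2} = 13689$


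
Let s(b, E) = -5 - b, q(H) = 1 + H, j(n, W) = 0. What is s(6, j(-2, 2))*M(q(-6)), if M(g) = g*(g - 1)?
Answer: -330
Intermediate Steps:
M(g) = g*(-1 + g)
s(6, j(-2, 2))*M(q(-6)) = (-5 - 1*6)*((1 - 6)*(-1 + (1 - 6))) = (-5 - 6)*(-5*(-1 - 5)) = -(-55)*(-6) = -11*30 = -330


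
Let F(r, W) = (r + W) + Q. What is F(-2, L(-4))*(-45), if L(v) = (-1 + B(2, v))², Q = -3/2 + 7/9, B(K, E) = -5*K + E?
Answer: -20005/2 ≈ -10003.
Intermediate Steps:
B(K, E) = E - 5*K
Q = -13/18 (Q = -3*½ + 7*(⅑) = -3/2 + 7/9 = -13/18 ≈ -0.72222)
L(v) = (-11 + v)² (L(v) = (-1 + (v - 5*2))² = (-1 + (v - 10))² = (-1 + (-10 + v))² = (-11 + v)²)
F(r, W) = -13/18 + W + r (F(r, W) = (r + W) - 13/18 = (W + r) - 13/18 = -13/18 + W + r)
F(-2, L(-4))*(-45) = (-13/18 + (-11 - 4)² - 2)*(-45) = (-13/18 + (-15)² - 2)*(-45) = (-13/18 + 225 - 2)*(-45) = (4001/18)*(-45) = -20005/2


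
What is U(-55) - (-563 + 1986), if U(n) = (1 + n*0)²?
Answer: -1422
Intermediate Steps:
U(n) = 1 (U(n) = (1 + 0)² = 1² = 1)
U(-55) - (-563 + 1986) = 1 - (-563 + 1986) = 1 - 1*1423 = 1 - 1423 = -1422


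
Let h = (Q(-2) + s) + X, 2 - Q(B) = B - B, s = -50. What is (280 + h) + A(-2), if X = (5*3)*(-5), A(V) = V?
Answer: 155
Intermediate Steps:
Q(B) = 2 (Q(B) = 2 - (B - B) = 2 - 1*0 = 2 + 0 = 2)
X = -75 (X = 15*(-5) = -75)
h = -123 (h = (2 - 50) - 75 = -48 - 75 = -123)
(280 + h) + A(-2) = (280 - 123) - 2 = 157 - 2 = 155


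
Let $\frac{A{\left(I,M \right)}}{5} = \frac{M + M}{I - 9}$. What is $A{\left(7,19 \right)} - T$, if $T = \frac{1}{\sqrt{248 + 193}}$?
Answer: $- \frac{1996}{21} \approx -95.048$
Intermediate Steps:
$A{\left(I,M \right)} = \frac{10 M}{-9 + I}$ ($A{\left(I,M \right)} = 5 \frac{M + M}{I - 9} = 5 \frac{2 M}{-9 + I} = \frac{10 M}{-9 + I}$)
$T = \frac{1}{21}$ ($T = \frac{1}{\sqrt{441}} = \frac{1}{21} \approx 0.047619$)
$A{\left(7,19 \right)} - T = 10 \cdot 19 \frac{1}{-9 + 7} - \frac{1}{21} = 10 \cdot 19 \frac{1}{-2} - \frac{1}{21} = 10 \cdot 19 \left(- \frac{1}{2}\right) - \frac{1}{21} = -95 - \frac{1}{21} = - \frac{1996}{21}$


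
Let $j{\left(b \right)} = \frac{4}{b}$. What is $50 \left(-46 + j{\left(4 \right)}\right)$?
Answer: $-2250$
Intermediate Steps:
$50 \left(-46 + j{\left(4 \right)}\right) = 50 \left(-46 + \frac{4}{4}\right) = 50 \left(-46 + 4 \cdot \frac{1}{4}\right) = 50 \left(-46 + 1\right) = 50 \left(-45\right) = -2250$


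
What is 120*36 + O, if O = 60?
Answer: 4380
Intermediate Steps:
120*36 + O = 120*36 + 60 = 4320 + 60 = 4380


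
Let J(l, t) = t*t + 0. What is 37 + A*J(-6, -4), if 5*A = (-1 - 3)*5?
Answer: -27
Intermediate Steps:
J(l, t) = t² (J(l, t) = t² + 0 = t²)
A = -4 (A = ((-1 - 3)*5)/5 = (-4*5)/5 = (⅕)*(-20) = -4)
37 + A*J(-6, -4) = 37 - 4*(-4)² = 37 - 4*16 = 37 - 64 = -27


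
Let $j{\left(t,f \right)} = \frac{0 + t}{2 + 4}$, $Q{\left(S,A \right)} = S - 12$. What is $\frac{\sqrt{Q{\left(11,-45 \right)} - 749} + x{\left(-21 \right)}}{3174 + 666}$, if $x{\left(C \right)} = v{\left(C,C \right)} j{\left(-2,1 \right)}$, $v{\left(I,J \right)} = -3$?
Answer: $\frac{1}{3840} + \frac{i \sqrt{30}}{768} \approx 0.00026042 + 0.0071318 i$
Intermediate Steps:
$Q{\left(S,A \right)} = -12 + S$
$j{\left(t,f \right)} = \frac{t}{6}$
$x{\left(C \right)} = 1$ ($x{\left(C \right)} = - 3 \cdot \frac{1}{6} \left(-2\right) = \left(-3\right) \left(- \frac{1}{3}\right) = 1$)
$\frac{\sqrt{Q{\left(11,-45 \right)} - 749} + x{\left(-21 \right)}}{3174 + 666} = \frac{\sqrt{\left(-12 + 11\right) - 749} + 1}{3174 + 666} = \frac{\sqrt{-1 - 749} + 1}{3840} = \left(\sqrt{-750} + 1\right) \frac{1}{3840} = \left(5 i \sqrt{30} + 1\right) \frac{1}{3840} = \left(1 + 5 i \sqrt{30}\right) \frac{1}{3840} = \frac{1}{3840} + \frac{i \sqrt{30}}{768}$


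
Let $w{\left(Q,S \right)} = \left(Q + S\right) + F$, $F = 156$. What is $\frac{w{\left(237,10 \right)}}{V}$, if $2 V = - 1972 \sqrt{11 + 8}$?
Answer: $- \frac{403 \sqrt{19}}{18734} \approx -0.093767$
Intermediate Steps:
$w{\left(Q,S \right)} = 156 + Q + S$ ($w{\left(Q,S \right)} = \left(Q + S\right) + 156 = 156 + Q + S$)
$V = - 986 \sqrt{19}$ ($V = \frac{\left(-1972\right) \sqrt{11 + 8}}{2} = \frac{\left(-1972\right) \sqrt{19}}{2} = - 986 \sqrt{19} \approx -4297.9$)
$\frac{w{\left(237,10 \right)}}{V} = \frac{156 + 237 + 10}{\left(-986\right) \sqrt{19}} = 403 \left(- \frac{\sqrt{19}}{18734}\right) = - \frac{403 \sqrt{19}}{18734}$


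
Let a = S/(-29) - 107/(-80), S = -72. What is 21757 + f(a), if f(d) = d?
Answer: 50485103/2320 ≈ 21761.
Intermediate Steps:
a = 8863/2320 (a = -72/(-29) - 107/(-80) = -72*(-1/29) - 107*(-1/80) = 72/29 + 107/80 = 8863/2320 ≈ 3.8203)
21757 + f(a) = 21757 + 8863/2320 = 50485103/2320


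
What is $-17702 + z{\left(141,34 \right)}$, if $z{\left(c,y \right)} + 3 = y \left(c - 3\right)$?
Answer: $-13013$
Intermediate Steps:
$z{\left(c,y \right)} = -3 + y \left(-3 + c\right)$ ($z{\left(c,y \right)} = -3 + y \left(c - 3\right) = -3 + y \left(-3 + c\right)$)
$-17702 + z{\left(141,34 \right)} = -17702 - -4689 = -17702 + 4689 = -13013$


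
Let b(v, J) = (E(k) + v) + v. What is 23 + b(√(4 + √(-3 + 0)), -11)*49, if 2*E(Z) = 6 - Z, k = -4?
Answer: 268 + 98*√(4 + I*√3) ≈ 468.35 + 41.514*I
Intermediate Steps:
E(Z) = 3 - Z/2 (E(Z) = (6 - Z)/2 = 3 - Z/2)
b(v, J) = 5 + 2*v (b(v, J) = ((3 - ½*(-4)) + v) + v = ((3 + 2) + v) + v = (5 + v) + v = 5 + 2*v)
23 + b(√(4 + √(-3 + 0)), -11)*49 = 23 + (5 + 2*√(4 + √(-3 + 0)))*49 = 23 + (5 + 2*√(4 + √(-3)))*49 = 23 + (5 + 2*√(4 + I*√3))*49 = 23 + (245 + 98*√(4 + I*√3)) = 268 + 98*√(4 + I*√3)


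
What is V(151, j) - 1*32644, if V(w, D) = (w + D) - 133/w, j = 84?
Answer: -4893892/151 ≈ -32410.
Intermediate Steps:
V(w, D) = D + w - 133/w (V(w, D) = (D + w) - 133/w = D + w - 133/w)
V(151, j) - 1*32644 = (84 + 151 - 133/151) - 1*32644 = (84 + 151 - 133*1/151) - 32644 = (84 + 151 - 133/151) - 32644 = 35352/151 - 32644 = -4893892/151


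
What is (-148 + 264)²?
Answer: 13456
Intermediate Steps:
(-148 + 264)² = 116² = 13456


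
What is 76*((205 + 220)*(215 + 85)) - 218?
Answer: 9689782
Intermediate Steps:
76*((205 + 220)*(215 + 85)) - 218 = 76*(425*300) - 218 = 76*127500 - 218 = 9690000 - 218 = 9689782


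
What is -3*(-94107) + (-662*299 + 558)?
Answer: 84941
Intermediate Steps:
-3*(-94107) + (-662*299 + 558) = 282321 + (-197938 + 558) = 282321 - 197380 = 84941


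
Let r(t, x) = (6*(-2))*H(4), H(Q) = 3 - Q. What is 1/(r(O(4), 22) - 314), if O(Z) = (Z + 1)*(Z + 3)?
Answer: -1/302 ≈ -0.0033113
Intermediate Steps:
O(Z) = (1 + Z)*(3 + Z)
r(t, x) = 12 (r(t, x) = (6*(-2))*(3 - 1*4) = -12*(3 - 4) = -12*(-1) = 12)
1/(r(O(4), 22) - 314) = 1/(12 - 314) = 1/(-302) = -1/302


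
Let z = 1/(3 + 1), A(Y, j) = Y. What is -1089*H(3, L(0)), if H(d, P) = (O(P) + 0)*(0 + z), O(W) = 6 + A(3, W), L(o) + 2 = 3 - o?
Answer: -9801/4 ≈ -2450.3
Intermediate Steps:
L(o) = 1 - o (L(o) = -2 + (3 - o) = 1 - o)
O(W) = 9 (O(W) = 6 + 3 = 9)
z = ¼ (z = 1/4 = ¼ ≈ 0.25000)
H(d, P) = 9/4 (H(d, P) = (9 + 0)*(0 + ¼) = 9*(¼) = 9/4)
-1089*H(3, L(0)) = -1089*9/4 = -9801/4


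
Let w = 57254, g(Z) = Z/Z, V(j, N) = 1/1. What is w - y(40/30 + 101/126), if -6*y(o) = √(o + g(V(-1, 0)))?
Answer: 57254 + √5530/252 ≈ 57254.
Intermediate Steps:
V(j, N) = 1
g(Z) = 1
y(o) = -√(1 + o)/6 (y(o) = -√(o + 1)/6 = -√(1 + o)/6)
w - y(40/30 + 101/126) = 57254 - (-1)*√(1 + (40/30 + 101/126))/6 = 57254 - (-1)*√(1 + (40*(1/30) + 101*(1/126)))/6 = 57254 - (-1)*√(1 + (4/3 + 101/126))/6 = 57254 - (-1)*√(1 + 269/126)/6 = 57254 - (-1)*√(395/126)/6 = 57254 - (-1)*√5530/42/6 = 57254 - (-1)*√5530/252 = 57254 + √5530/252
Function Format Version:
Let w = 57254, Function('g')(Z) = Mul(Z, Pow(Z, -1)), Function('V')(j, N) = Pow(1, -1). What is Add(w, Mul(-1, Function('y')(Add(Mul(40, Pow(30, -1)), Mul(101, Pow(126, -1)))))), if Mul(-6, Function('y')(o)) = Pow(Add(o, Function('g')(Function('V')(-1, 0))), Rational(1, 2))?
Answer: Add(57254, Mul(Rational(1, 252), Pow(5530, Rational(1, 2)))) ≈ 57254.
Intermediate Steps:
Function('V')(j, N) = 1
Function('g')(Z) = 1
Function('y')(o) = Mul(Rational(-1, 6), Pow(Add(1, o), Rational(1, 2))) (Function('y')(o) = Mul(Rational(-1, 6), Pow(Add(o, 1), Rational(1, 2))) = Mul(Rational(-1, 6), Pow(Add(1, o), Rational(1, 2))))
Add(w, Mul(-1, Function('y')(Add(Mul(40, Pow(30, -1)), Mul(101, Pow(126, -1)))))) = Add(57254, Mul(-1, Mul(Rational(-1, 6), Pow(Add(1, Add(Mul(40, Pow(30, -1)), Mul(101, Pow(126, -1)))), Rational(1, 2))))) = Add(57254, Mul(-1, Mul(Rational(-1, 6), Pow(Add(1, Add(Mul(40, Rational(1, 30)), Mul(101, Rational(1, 126)))), Rational(1, 2))))) = Add(57254, Mul(-1, Mul(Rational(-1, 6), Pow(Add(1, Add(Rational(4, 3), Rational(101, 126))), Rational(1, 2))))) = Add(57254, Mul(-1, Mul(Rational(-1, 6), Pow(Add(1, Rational(269, 126)), Rational(1, 2))))) = Add(57254, Mul(-1, Mul(Rational(-1, 6), Pow(Rational(395, 126), Rational(1, 2))))) = Add(57254, Mul(-1, Mul(Rational(-1, 6), Mul(Rational(1, 42), Pow(5530, Rational(1, 2)))))) = Add(57254, Mul(-1, Mul(Rational(-1, 252), Pow(5530, Rational(1, 2))))) = Add(57254, Mul(Rational(1, 252), Pow(5530, Rational(1, 2))))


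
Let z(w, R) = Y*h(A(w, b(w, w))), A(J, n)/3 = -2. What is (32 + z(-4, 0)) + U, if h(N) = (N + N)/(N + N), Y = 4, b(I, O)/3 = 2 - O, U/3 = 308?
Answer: 960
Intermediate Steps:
U = 924 (U = 3*308 = 924)
b(I, O) = 6 - 3*O (b(I, O) = 3*(2 - O) = 6 - 3*O)
A(J, n) = -6 (A(J, n) = 3*(-2) = -6)
h(N) = 1 (h(N) = (2*N)/((2*N)) = (2*N)*(1/(2*N)) = 1)
z(w, R) = 4 (z(w, R) = 4*1 = 4)
(32 + z(-4, 0)) + U = (32 + 4) + 924 = 36 + 924 = 960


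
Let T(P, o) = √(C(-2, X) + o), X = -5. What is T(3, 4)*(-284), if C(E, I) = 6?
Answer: -284*√10 ≈ -898.09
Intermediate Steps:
T(P, o) = √(6 + o)
T(3, 4)*(-284) = √(6 + 4)*(-284) = √10*(-284) = -284*√10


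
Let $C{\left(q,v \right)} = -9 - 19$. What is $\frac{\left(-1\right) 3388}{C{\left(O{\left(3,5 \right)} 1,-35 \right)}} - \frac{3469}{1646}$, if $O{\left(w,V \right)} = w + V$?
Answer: $\frac{195697}{1646} \approx 118.89$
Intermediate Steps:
$O{\left(w,V \right)} = V + w$
$C{\left(q,v \right)} = -28$ ($C{\left(q,v \right)} = -9 - 19 = -28$)
$\frac{\left(-1\right) 3388}{C{\left(O{\left(3,5 \right)} 1,-35 \right)}} - \frac{3469}{1646} = \frac{\left(-1\right) 3388}{-28} - \frac{3469}{1646} = \left(-3388\right) \left(- \frac{1}{28}\right) - \frac{3469}{1646} = 121 - \frac{3469}{1646} = \frac{195697}{1646}$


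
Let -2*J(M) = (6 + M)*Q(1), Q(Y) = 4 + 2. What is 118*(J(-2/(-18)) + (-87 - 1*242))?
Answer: -122956/3 ≈ -40985.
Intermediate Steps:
Q(Y) = 6
J(M) = -18 - 3*M (J(M) = -(6 + M)*6/2 = -(36 + 6*M)/2 = -18 - 3*M)
118*(J(-2/(-18)) + (-87 - 1*242)) = 118*((-18 - (-6)/(-18)) + (-87 - 1*242)) = 118*((-18 - (-6)*(-1)/18) + (-87 - 242)) = 118*((-18 - 3*⅑) - 329) = 118*((-18 - ⅓) - 329) = 118*(-55/3 - 329) = 118*(-1042/3) = -122956/3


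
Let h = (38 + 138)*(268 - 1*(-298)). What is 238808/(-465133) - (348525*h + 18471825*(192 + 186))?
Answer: -19396518791650058/465133 ≈ -4.1701e+10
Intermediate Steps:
h = 99616 (h = 176*(268 + 298) = 176*566 = 99616)
238808/(-465133) - (348525*h + 18471825*(192 + 186)) = 238808/(-465133) - (34718666400 + 18471825*(192 + 186)) = 238808*(-1/465133) - 348525/(1/(99616 + 53*378)) = -238808/465133 - 348525/(1/(99616 + 20034)) = -238808/465133 - 348525/(1/119650) = -238808/465133 - 348525/1/119650 = -238808/465133 - 348525*119650 = -238808/465133 - 41701016250 = -19396518791650058/465133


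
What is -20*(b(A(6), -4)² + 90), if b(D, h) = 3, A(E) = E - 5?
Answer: -1980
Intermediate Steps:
A(E) = -5 + E
-20*(b(A(6), -4)² + 90) = -20*(3² + 90) = -20*(9 + 90) = -20*99 = -1980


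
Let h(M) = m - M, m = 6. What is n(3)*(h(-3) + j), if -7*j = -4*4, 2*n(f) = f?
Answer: 237/14 ≈ 16.929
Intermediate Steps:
n(f) = f/2
h(M) = 6 - M
j = 16/7 (j = -(-4)*4/7 = -⅐*(-16) = 16/7 ≈ 2.2857)
n(3)*(h(-3) + j) = ((½)*3)*((6 - 1*(-3)) + 16/7) = 3*((6 + 3) + 16/7)/2 = 3*(9 + 16/7)/2 = (3/2)*(79/7) = 237/14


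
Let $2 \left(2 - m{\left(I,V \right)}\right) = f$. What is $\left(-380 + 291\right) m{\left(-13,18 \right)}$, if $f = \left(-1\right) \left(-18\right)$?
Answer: $623$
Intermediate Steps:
$f = 18$
$m{\left(I,V \right)} = -7$ ($m{\left(I,V \right)} = 2 - 9 = -7$)
$\left(-380 + 291\right) m{\left(-13,18 \right)} = \left(-380 + 291\right) \left(-7\right) = \left(-89\right) \left(-7\right) = 623$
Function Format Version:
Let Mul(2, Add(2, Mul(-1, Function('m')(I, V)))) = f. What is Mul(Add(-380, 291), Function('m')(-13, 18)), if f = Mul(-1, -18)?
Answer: 623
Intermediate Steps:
f = 18
Function('m')(I, V) = -7 (Function('m')(I, V) = Add(2, Mul(Rational(-1, 2), 18)) = Add(2, -9) = -7)
Mul(Add(-380, 291), Function('m')(-13, 18)) = Mul(Add(-380, 291), -7) = Mul(-89, -7) = 623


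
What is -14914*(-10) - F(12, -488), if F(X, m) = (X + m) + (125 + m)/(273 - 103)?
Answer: 25435083/170 ≈ 1.4962e+5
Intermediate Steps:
F(X, m) = 25/34 + X + 171*m/170 (F(X, m) = (X + m) + (125 + m)/170 = (X + m) + (125 + m)*(1/170) = (X + m) + (25/34 + m/170) = 25/34 + X + 171*m/170)
-14914*(-10) - F(12, -488) = -14914*(-10) - (25/34 + 12 + (171/170)*(-488)) = 149140 - (25/34 + 12 - 41724/85) = 149140 - 1*(-81283/170) = 149140 + 81283/170 = 25435083/170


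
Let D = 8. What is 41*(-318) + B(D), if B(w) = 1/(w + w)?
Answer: -208607/16 ≈ -13038.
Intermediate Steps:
B(w) = 1/(2*w)
41*(-318) + B(D) = 41*(-318) + (½)/8 = -13038 + (½)*(⅛) = -13038 + 1/16 = -208607/16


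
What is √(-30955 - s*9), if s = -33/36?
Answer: I*√123787/2 ≈ 175.92*I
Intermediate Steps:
s = -11/12 (s = -33*1/36 = -11/12 ≈ -0.91667)
√(-30955 - s*9) = √(-30955 - 1*(-11/12)*9) = √(-30955 + (11/12)*9) = √(-30955 + 33/4) = √(-123787/4) = I*√123787/2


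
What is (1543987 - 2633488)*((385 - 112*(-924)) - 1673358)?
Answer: 1709955476985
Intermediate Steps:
(1543987 - 2633488)*((385 - 112*(-924)) - 1673358) = -1089501*((385 + 103488) - 1673358) = -1089501*(103873 - 1673358) = -1089501*(-1569485) = 1709955476985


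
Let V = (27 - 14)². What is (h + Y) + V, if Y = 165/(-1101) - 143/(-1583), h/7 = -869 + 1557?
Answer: 2896056001/580961 ≈ 4984.9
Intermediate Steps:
h = 4816 (h = 7*(-869 + 1557) = 7*688 = 4816)
Y = -34584/580961 (Y = 165*(-1/1101) - 143*(-1/1583) = -55/367 + 143/1583 = -34584/580961 ≈ -0.059529)
V = 169 (V = 13² = 169)
(h + Y) + V = (4816 - 34584/580961) + 169 = 2797873592/580961 + 169 = 2896056001/580961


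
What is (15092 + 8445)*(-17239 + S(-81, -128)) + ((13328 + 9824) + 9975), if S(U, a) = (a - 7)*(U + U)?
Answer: 109032974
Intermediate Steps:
S(U, a) = 2*U*(-7 + a) (S(U, a) = (-7 + a)*(2*U) = 2*U*(-7 + a))
(15092 + 8445)*(-17239 + S(-81, -128)) + ((13328 + 9824) + 9975) = (15092 + 8445)*(-17239 + 2*(-81)*(-7 - 128)) + ((13328 + 9824) + 9975) = 23537*(-17239 + 2*(-81)*(-135)) + (23152 + 9975) = 23537*(-17239 + 21870) + 33127 = 23537*4631 + 33127 = 108999847 + 33127 = 109032974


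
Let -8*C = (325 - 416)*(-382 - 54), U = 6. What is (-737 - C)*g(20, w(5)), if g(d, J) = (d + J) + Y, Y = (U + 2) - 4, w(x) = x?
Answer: 244905/2 ≈ 1.2245e+5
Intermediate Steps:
Y = 4 (Y = (6 + 2) - 4 = 8 - 4 = 4)
g(d, J) = 4 + J + d (g(d, J) = (d + J) + 4 = (J + d) + 4 = 4 + J + d)
C = -9919/2 (C = -(325 - 416)*(-382 - 54)/8 = -(-91)*(-436)/8 = -1/8*39676 = -9919/2 ≈ -4959.5)
(-737 - C)*g(20, w(5)) = (-737 - 1*(-9919/2))*(4 + 5 + 20) = (-737 + 9919/2)*29 = (8445/2)*29 = 244905/2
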